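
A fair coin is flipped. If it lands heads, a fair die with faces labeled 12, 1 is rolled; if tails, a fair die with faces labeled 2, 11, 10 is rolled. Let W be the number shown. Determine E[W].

E[W | heads] = (12+1)/2 = 13/2.
E[W | tails] = (2+11+10)/3 = 23/3.
By the law of total expectation,
E[W] = (1/2)·(13/2) + (1/2)·(23/3) = 85/12.

85/12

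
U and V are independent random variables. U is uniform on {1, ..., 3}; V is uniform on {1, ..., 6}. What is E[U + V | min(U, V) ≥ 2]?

Outcomes with min(U, V) ≥ 2: (2,2), (2,3), (2,4), (2,5), (2,6), (3,2), (3,3), (3,4), (3,5), (3,6), each with probability 1/18.
E[U + V | min(U, V) ≥ 2] = (4 + 5 + 6 + 7 + 8 + 5 + 6 + 7 + 8 + 9) / 10 = 13/2.

13/2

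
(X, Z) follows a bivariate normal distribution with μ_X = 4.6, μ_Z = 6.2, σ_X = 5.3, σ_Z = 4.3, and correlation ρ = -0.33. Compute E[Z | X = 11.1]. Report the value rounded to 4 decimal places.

E[Z | X=x] = μ_Z + ρ(σ_Z/σ_X)(x − μ_X) for jointly normal variables.
E[Z | X=11.1] = 6.2 + (-0.33)·(4.3/5.3)·(11.1 − (4.6)) = 6.2 + (-0.26774)·(6.5) = 4.4597.

4.4597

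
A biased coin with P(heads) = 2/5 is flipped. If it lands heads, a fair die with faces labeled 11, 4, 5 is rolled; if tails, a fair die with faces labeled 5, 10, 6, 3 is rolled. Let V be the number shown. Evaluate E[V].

E[V | heads] = (11+4+5)/3 = 20/3.
E[V | tails] = (5+10+6+3)/4 = 6.
E[V] = (2/5)·(20/3) + (3/5)·(6) = 94/15.

94/15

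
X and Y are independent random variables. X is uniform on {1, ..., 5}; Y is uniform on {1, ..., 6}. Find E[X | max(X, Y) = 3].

Outcomes with max(X, Y) = 3: (1,3), (2,3), (3,1), (3,2), (3,3), each with probability 1/30.
E[X | max(X, Y) = 3] = (1 + 2 + 3 + 3 + 3) / 5 = 12/5.

12/5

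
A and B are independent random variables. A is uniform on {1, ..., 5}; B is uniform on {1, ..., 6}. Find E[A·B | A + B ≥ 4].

P(A + B ≥ 4) = 9/10.
Summing AB·P(x,y) over outcomes with A + B ≥ 4 gives 31/3.
E[A·B | A + B ≥ 4] = (31/3) / (9/10) = 310/27.

310/27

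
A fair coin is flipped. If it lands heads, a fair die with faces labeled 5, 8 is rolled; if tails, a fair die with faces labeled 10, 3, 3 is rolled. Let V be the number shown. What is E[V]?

E[V | heads] = (5+8)/2 = 13/2.
E[V | tails] = (10+3+3)/3 = 16/3.
E[V] = (1/2)·(13/2) + (1/2)·(16/3) = 71/12.

71/12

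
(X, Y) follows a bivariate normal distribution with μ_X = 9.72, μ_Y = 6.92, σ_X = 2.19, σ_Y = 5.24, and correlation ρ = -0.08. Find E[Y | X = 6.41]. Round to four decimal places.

E[Y | X=x] = μ_Y + ρ(σ_Y/σ_X)(x − μ_X) for jointly normal variables.
E[Y | X=6.41] = 6.92 + (-0.08)·(5.24/2.19)·(6.41 − (9.72)) = 6.92 + (-0.19142)·(-3.31) = 7.5536.

7.5536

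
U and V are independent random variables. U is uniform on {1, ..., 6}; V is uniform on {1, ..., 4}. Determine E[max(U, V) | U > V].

P(U > V) = 7/12.
Summing max(U,V)·P(x,y) over outcomes with U > V gives 8/3.
E[max(U, V) | U > V] = (8/3) / (7/12) = 32/7.

32/7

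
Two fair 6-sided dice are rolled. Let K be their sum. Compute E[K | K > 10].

34/3

P(K > 10) = 1/12.
Σ over the event: 11·1/18 + 12·1/36 = 17/18.
E[K | K > 10] = (17/18) / (1/12) = 34/3.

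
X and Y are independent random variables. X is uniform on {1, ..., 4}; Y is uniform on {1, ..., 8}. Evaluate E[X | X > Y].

Outcomes with X > Y: (2,1), (3,1), (3,2), (4,1), (4,2), (4,3), each with probability 1/32.
E[X | X > Y] = (2 + 3 + 3 + 4 + 4 + 4) / 6 = 10/3.

10/3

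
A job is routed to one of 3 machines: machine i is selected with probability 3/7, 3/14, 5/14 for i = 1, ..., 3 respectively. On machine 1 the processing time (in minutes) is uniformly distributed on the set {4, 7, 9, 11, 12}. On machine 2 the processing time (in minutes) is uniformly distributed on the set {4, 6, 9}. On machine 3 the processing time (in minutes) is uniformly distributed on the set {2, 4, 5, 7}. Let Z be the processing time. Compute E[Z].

133/20

E[Z | machine 1] = (4+7+9+11+12)/5 = 43/5.
E[Z | machine 2] = (4+6+9)/3 = 19/3.
E[Z | machine 3] = (2+4+5+7)/4 = 9/2.
E[Z] = (3/7)·(43/5) + (3/14)·(19/3) + (5/14)·(9/2) = 133/20.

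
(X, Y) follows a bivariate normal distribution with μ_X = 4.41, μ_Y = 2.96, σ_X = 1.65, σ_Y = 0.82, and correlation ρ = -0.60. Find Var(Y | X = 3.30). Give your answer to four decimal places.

For a bivariate normal, Var(Y | X=x) = σ_Y²(1 − ρ²).
Var(Y | X=3.30) = (0.82)²·(1 − (-0.60)²) = 0.6724·0.64 = 0.4303.

0.4303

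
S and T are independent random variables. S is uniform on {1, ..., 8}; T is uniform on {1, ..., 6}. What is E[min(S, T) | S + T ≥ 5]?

3

P(S + T ≥ 5) = 7/8.
Summing min(S,T)·P(x,y) over outcomes with S + T ≥ 5 gives 21/8.
E[min(S, T) | S + T ≥ 5] = (21/8) / (7/8) = 3.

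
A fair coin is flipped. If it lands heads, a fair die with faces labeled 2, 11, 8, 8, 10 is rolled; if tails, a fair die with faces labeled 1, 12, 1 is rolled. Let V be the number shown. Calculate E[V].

187/30

E[V | heads] = (2+11+8+8+10)/5 = 39/5.
E[V | tails] = (1+12+1)/3 = 14/3.
E[V] = (1/2)·(39/5) + (1/2)·(14/3) = 187/30.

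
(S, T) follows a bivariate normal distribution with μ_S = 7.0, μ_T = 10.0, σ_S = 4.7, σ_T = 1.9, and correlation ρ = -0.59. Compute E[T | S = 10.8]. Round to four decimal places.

9.0937

E[T | S=x] = μ_T + ρ(σ_T/σ_S)(x − μ_S) for jointly normal variables.
E[T | S=10.8] = 10.0 + (-0.59)·(1.9/4.7)·(10.8 − (7.0)) = 10.0 + (-0.23851)·(3.8) = 9.0937.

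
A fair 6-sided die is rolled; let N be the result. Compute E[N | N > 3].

Given N > 3, N is equally likely to be any of {4, 5, 6}.
E[N | N > 3] = (4 + 5 + 6) / 3 = 5.

5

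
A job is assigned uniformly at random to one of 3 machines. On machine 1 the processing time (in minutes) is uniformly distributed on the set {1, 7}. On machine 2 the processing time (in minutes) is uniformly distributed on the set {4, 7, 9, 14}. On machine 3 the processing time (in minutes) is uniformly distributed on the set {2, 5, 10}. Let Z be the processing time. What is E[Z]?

109/18

E[Z | machine 1] = (1+7)/2 = 4.
E[Z | machine 2] = (4+7+9+14)/4 = 17/2.
E[Z | machine 3] = (2+5+10)/3 = 17/3.
E[Z] = (1/3)·(4) + (1/3)·(17/2) + (1/3)·(17/3) = 109/18.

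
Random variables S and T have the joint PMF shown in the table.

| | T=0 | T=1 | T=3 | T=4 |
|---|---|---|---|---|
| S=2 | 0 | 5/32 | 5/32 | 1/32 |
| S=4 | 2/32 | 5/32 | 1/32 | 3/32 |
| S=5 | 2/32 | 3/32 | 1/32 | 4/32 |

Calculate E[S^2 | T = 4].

19

P(T = 4) = 1/4.
Σ S^2·P over the event = 4·(1/32) + 16·(3/32) + 25·(4/32) = 19/4.
E[S^2 | T = 4] = (19/4) / (1/4) = 19.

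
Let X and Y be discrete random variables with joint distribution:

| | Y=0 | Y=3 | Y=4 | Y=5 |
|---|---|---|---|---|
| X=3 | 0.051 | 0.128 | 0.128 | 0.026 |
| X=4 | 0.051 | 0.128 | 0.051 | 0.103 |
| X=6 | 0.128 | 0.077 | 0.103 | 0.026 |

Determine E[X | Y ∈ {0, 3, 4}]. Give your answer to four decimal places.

P(Y ∈ {0, 3, 4}) = 0.845.
Summing X·P(X=x,Y=y) over the conditioning event gives 3.689.
E[X | Y ∈ {0, 3, 4}] = (3.689) / (0.845) = 4.3657.

4.3657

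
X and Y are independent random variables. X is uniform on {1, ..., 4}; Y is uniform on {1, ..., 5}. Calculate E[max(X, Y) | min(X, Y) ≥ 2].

P(min(X, Y) ≥ 2) = 3/5.
Summing max(X,Y)·P(x,y) over outcomes with min(X, Y) ≥ 2 gives 23/10.
E[max(X, Y) | min(X, Y) ≥ 2] = (23/10) / (3/5) = 23/6.

23/6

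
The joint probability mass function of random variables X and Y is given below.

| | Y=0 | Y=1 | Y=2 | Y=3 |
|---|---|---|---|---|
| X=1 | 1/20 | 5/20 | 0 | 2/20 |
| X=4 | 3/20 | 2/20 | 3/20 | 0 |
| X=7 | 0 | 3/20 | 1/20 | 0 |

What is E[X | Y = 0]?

13/4

P(Y = 0) = 1/5.
Σ X·P over the event = 1·(1/20) + 4·(3/20) = 13/20.
E[X | Y = 0] = (13/20) / (1/5) = 13/4.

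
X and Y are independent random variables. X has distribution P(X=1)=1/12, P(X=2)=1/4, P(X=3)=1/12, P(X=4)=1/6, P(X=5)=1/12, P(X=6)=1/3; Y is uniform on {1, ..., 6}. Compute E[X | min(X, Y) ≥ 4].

37/7

P(min(X, Y) ≥ 4) = 7/24.
Summing X·P(x,y) over outcomes with min(X, Y) ≥ 4 gives 37/24.
E[X | min(X, Y) ≥ 4] = (37/24) / (7/24) = 37/7.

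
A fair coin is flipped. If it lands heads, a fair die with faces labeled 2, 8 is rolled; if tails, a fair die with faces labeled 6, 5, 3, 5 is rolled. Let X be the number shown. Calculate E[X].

39/8

E[X | heads] = (2+8)/2 = 5.
E[X | tails] = (6+5+3+5)/4 = 19/4.
By the law of total expectation,
E[X] = (1/2)·(5) + (1/2)·(19/4) = 39/8.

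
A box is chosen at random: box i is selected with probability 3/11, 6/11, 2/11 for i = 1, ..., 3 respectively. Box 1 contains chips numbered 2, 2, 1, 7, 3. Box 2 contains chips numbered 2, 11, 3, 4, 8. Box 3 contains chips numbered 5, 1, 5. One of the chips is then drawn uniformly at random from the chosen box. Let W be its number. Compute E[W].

E[W | box 1] = (2+2+1+7+3)/5 = 3.
E[W | box 2] = (2+11+3+4+8)/5 = 28/5.
E[W | box 3] = (5+1+5)/3 = 11/3.
E[W] = (3/11)·(3) + (6/11)·(28/5) + (2/11)·(11/3) = 749/165.

749/165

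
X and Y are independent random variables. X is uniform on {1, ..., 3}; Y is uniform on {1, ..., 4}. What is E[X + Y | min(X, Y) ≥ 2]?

P(min(X, Y) ≥ 2) = 1/2.
Summing (X+Y)·P(x,y) over outcomes with min(X, Y) ≥ 2 gives 11/4.
E[X + Y | min(X, Y) ≥ 2] = (11/4) / (1/2) = 11/2.

11/2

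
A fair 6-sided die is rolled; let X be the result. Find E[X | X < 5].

5/2

Given X < 5, X is equally likely to be any of {1, 2, 3, 4}.
E[X | X < 5] = (1 + 2 + 3 + 4) / 4 = 5/2.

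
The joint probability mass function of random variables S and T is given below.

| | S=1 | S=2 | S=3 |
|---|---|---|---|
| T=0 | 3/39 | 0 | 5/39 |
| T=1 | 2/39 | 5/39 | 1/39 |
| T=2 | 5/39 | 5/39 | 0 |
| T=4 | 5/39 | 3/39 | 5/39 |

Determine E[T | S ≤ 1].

32/15

P(S ≤ 1) = 5/13.
Σ T·P over the event = 0·(3/39) + 1·(2/39) + 2·(5/39) + 4·(5/39) = 32/39.
E[T | S ≤ 1] = (32/39) / (5/13) = 32/15.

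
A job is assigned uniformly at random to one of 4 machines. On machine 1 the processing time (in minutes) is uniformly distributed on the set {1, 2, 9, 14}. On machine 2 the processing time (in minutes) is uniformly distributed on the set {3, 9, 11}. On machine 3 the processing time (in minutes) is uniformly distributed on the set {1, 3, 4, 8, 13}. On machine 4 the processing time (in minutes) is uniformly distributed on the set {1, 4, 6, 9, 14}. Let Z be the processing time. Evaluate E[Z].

803/120

E[Z | machine 1] = (1+2+9+14)/4 = 13/2.
E[Z | machine 2] = (3+9+11)/3 = 23/3.
E[Z | machine 3] = (1+3+4+8+13)/5 = 29/5.
E[Z | machine 4] = (1+4+6+9+14)/5 = 34/5.
By the law of total expectation,
E[Z] = (1/4)·(13/2) + (1/4)·(23/3) + (1/4)·(29/5) + (1/4)·(34/5) = 803/120.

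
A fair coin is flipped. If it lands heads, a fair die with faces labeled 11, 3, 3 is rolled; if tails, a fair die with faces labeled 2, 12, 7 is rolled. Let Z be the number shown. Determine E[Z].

19/3

E[Z | heads] = (11+3+3)/3 = 17/3.
E[Z | tails] = (2+12+7)/3 = 7.
E[Z] = (1/2)·(17/3) + (1/2)·(7) = 19/3.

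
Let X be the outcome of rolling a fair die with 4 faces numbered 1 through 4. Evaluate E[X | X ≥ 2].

Given X ≥ 2, X is equally likely to be any of {2, 3, 4}.
E[X | X ≥ 2] = (2 + 3 + 4) / 3 = 3.

3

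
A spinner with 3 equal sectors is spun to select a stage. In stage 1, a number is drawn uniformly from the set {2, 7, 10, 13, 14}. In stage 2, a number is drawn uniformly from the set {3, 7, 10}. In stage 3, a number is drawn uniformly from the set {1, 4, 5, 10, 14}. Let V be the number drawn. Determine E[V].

68/9

E[V | stage 1] = (2+7+10+13+14)/5 = 46/5.
E[V | stage 2] = (3+7+10)/3 = 20/3.
E[V | stage 3] = (1+4+5+10+14)/5 = 34/5.
E[V] = (1/3)·(46/5) + (1/3)·(20/3) + (1/3)·(34/5) = 68/9.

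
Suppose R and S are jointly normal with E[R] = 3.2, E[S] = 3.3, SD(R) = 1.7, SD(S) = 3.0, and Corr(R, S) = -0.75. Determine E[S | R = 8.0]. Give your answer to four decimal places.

E[S | R=x] = μ_S + ρ(σ_S/σ_R)(x − μ_R) for jointly normal variables.
E[S | R=8.0] = 3.3 + (-0.75)·(3.0/1.7)·(8.0 − (3.2)) = 3.3 + (-1.32353)·(4.8) = -3.0529.

-3.0529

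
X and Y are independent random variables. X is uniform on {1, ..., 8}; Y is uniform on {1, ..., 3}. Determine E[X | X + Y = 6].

4

P(X + Y = 6) = 1/8.
Summing X·P(x,y) over outcomes with X + Y = 6 gives 1/2.
E[X | X + Y = 6] = (1/2) / (1/8) = 4.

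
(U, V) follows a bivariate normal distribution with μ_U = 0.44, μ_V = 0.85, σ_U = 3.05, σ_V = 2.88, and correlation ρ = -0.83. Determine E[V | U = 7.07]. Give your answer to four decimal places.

-4.3462

The regression of V on U has slope ρ·σ_V/σ_U and passes through (μ_U, μ_V).
E[V | U=7.07] = 0.85 + (-0.83)·(2.88/3.05)·(7.07 − (0.44)) = 0.85 + (-0.78374)·(6.63) = -4.3462.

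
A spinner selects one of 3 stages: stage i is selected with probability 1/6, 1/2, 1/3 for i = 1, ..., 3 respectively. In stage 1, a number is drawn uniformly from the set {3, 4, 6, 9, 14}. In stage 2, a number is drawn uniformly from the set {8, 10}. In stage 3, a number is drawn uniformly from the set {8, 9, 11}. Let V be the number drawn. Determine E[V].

E[V | stage 1] = (3+4+6+9+14)/5 = 36/5.
E[V | stage 2] = (8+10)/2 = 9.
E[V | stage 3] = (8+9+11)/3 = 28/3.
E[V] = (1/6)·(36/5) + (1/2)·(9) + (1/3)·(28/3) = 793/90.

793/90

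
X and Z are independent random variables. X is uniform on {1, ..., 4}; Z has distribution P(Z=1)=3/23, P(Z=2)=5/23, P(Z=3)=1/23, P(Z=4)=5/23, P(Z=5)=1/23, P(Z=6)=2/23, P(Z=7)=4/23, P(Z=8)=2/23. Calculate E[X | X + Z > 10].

P(X + Z > 10) = 2/23.
Summing X·P(x,y) over outcomes with X + Z > 10 gives 15/46.
E[X | X + Z > 10] = (15/46) / (2/23) = 15/4.

15/4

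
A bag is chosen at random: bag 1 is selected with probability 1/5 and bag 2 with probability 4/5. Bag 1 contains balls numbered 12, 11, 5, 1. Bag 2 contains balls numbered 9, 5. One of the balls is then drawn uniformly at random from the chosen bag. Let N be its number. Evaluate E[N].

141/20

E[N | bag 1] = (12+11+5+1)/4 = 29/4.
E[N | bag 2] = (9+5)/2 = 7.
By the law of total expectation,
E[N] = (1/5)·(29/4) + (4/5)·(7) = 141/20.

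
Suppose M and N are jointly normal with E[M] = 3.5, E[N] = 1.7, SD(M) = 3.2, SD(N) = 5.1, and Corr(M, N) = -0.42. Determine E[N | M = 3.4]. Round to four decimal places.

1.7669

E[N | M=x] = μ_N + ρ(σ_N/σ_M)(x − μ_M) for jointly normal variables.
E[N | M=3.4] = 1.7 + (-0.42)·(5.1/3.2)·(3.4 − (3.5)) = 1.7 + (-0.66938)·(-0.1) = 1.7669.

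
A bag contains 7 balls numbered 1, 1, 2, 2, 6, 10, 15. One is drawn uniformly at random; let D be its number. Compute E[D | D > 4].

P(D > 4) = 3/7.
Σ over the event: 6·1/7 + 10·1/7 + 15·1/7 = 31/7.
E[D | D > 4] = (31/7) / (3/7) = 31/3.

31/3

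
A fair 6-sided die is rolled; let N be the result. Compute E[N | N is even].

Given N is even, N is equally likely to be any of {2, 4, 6}.
E[N | N is even] = (2 + 4 + 6) / 3 = 4.

4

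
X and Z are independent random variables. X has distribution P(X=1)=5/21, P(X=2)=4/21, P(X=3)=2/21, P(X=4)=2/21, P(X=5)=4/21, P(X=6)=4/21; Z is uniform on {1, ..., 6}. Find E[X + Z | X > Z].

183/25

P(X > Z) = 25/63.
Summing (X+Z)·P(x,y) over outcomes with X > Z gives 61/21.
E[X + Z | X > Z] = (61/21) / (25/63) = 183/25.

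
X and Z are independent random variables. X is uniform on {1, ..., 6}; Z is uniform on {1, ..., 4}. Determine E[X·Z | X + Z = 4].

P(X + Z = 4) = 1/8.
Summing XZ·P(x,y) over outcomes with X + Z = 4 gives 5/12.
E[X·Z | X + Z = 4] = (5/12) / (1/8) = 10/3.

10/3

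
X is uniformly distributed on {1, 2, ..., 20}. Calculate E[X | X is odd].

10

Given X is odd, X is equally likely to be any of {1, 3, 5, 7, 9, 11, 13, 15, 17, 19}.
E[X | X is odd] = (1 + 3 + 5 + 7 + 9 + 11 + 13 + 15 + 17 + 19) / 10 = 10.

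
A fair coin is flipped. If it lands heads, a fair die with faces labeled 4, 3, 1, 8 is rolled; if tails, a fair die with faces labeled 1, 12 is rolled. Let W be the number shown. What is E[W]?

21/4

E[W | heads] = (4+3+1+8)/4 = 4.
E[W | tails] = (1+12)/2 = 13/2.
E[W] = (1/2)·(4) + (1/2)·(13/2) = 21/4.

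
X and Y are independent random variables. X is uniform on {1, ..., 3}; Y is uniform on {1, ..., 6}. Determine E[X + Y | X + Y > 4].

79/12

P(X + Y > 4) = 2/3.
Summing (X+Y)·P(x,y) over outcomes with X + Y > 4 gives 79/18.
E[X + Y | X + Y > 4] = (79/18) / (2/3) = 79/12.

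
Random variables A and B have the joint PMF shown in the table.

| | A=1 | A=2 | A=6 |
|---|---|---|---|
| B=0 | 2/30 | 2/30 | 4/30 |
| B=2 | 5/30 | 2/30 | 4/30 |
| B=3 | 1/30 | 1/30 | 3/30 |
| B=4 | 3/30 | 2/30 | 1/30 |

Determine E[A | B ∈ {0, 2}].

P(B ∈ {0, 2}) = 19/30.
Σ A·P over the event = 1·(2/30) + 1·(5/30) + 2·(2/30) + 2·(2/30) + 6·(4/30) + 6·(4/30) = 21/10.
E[A | B ∈ {0, 2}] = (21/10) / (19/30) = 63/19.

63/19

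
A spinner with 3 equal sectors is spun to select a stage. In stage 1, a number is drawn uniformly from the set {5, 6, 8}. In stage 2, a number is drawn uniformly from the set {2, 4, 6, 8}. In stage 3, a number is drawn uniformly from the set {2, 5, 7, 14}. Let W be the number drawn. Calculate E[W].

E[W | stage 1] = (5+6+8)/3 = 19/3.
E[W | stage 2] = (2+4+6+8)/4 = 5.
E[W | stage 3] = (2+5+7+14)/4 = 7.
By the law of total expectation,
E[W] = (1/3)·(19/3) + (1/3)·(5) + (1/3)·(7) = 55/9.

55/9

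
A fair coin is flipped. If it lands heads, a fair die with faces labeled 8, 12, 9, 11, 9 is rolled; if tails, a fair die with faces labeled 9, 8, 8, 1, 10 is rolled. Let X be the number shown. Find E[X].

17/2

E[X | heads] = (8+12+9+11+9)/5 = 49/5.
E[X | tails] = (9+8+8+1+10)/5 = 36/5.
By the law of total expectation,
E[X] = (1/2)·(49/5) + (1/2)·(36/5) = 17/2.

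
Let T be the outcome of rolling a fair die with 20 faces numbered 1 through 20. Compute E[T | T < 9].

9/2

Given T < 9, T is equally likely to be any of {1, 2, 3, 4, 5, 6, 7, 8}.
E[T | T < 9] = (1 + 2 + 3 + 4 + 5 + 6 + 7 + 8) / 8 = 9/2.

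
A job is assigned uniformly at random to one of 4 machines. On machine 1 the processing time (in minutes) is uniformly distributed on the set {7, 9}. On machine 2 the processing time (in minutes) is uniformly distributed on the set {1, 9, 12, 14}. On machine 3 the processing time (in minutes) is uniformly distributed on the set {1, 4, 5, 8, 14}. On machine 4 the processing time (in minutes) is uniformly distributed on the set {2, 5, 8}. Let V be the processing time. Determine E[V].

71/10

E[V | machine 1] = (7+9)/2 = 8.
E[V | machine 2] = (1+9+12+14)/4 = 9.
E[V | machine 3] = (1+4+5+8+14)/5 = 32/5.
E[V | machine 4] = (2+5+8)/3 = 5.
By the law of total expectation,
E[V] = (1/4)·(8) + (1/4)·(9) + (1/4)·(32/5) + (1/4)·(5) = 71/10.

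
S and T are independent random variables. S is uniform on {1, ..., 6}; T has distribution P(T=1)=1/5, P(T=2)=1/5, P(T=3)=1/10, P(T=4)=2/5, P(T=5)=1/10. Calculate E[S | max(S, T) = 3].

P(max(S, T) = 3) = 7/60.
Summing S·P(x,y) over outcomes with max(S, T) = 3 gives 3/10.
E[S | max(S, T) = 3] = (3/10) / (7/60) = 18/7.

18/7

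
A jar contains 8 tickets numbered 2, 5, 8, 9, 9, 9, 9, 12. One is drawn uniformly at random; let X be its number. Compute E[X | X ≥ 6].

28/3

P(X ≥ 6) = 3/4.
Σ over the event: 8·1/8 + 9·1/2 + 12·1/8 = 7.
E[X | X ≥ 6] = (7) / (3/4) = 28/3.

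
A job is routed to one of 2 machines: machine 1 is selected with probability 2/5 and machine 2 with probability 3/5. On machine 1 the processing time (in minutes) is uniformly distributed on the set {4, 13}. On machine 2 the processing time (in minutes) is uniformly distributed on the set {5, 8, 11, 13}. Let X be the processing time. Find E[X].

E[X | machine 1] = (4+13)/2 = 17/2.
E[X | machine 2] = (5+8+11+13)/4 = 37/4.
E[X] = (2/5)·(17/2) + (3/5)·(37/4) = 179/20.

179/20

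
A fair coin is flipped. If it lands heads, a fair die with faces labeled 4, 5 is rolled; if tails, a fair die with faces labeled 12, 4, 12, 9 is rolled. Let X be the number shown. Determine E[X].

E[X | heads] = (4+5)/2 = 9/2.
E[X | tails] = (12+4+12+9)/4 = 37/4.
By the law of total expectation,
E[X] = (1/2)·(9/2) + (1/2)·(37/4) = 55/8.

55/8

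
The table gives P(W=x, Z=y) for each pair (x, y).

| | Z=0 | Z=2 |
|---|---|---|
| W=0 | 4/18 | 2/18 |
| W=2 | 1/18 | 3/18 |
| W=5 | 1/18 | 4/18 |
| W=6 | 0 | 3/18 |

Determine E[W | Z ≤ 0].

7/6

P(Z ≤ 0) = 1/3.
Σ W·P over the event = 0·(4/18) + 2·(1/18) + 5·(1/18) = 7/18.
E[W | Z ≤ 0] = (7/18) / (1/3) = 7/6.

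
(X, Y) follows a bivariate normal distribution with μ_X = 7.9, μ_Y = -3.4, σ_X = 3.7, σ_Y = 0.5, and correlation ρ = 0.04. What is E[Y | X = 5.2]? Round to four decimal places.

-3.4146

For a bivariate normal, E[Y | X=x] = μ_Y + ρ·(σ_Y/σ_X)·(x − μ_X).
E[Y | X=5.2] = -3.4 + (0.04)·(0.5/3.7)·(5.2 − (7.9)) = -3.4 + (0.0054054)·(-2.7) = -3.4146.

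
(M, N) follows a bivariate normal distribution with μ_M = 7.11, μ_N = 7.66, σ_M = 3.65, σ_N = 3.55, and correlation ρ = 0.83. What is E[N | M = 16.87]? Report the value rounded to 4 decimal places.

E[N | M=x] = μ_N + ρ(σ_N/σ_M)(x − μ_M) for jointly normal variables.
E[N | M=16.87] = 7.66 + (0.83)·(3.55/3.65)·(16.87 − (7.11)) = 7.66 + (0.80726)·(9.76) = 15.5389.

15.5389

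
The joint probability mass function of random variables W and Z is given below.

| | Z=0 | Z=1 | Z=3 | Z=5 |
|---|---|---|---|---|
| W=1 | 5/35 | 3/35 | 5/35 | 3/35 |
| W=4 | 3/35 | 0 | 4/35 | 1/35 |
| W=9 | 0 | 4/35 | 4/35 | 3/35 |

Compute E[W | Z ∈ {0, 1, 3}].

113/28

P(Z ∈ {0, 1, 3}) = 4/5.
Σ W·P over the event = 1·(5/35) + 1·(3/35) + 1·(5/35) + 4·(3/35) + 4·(4/35) + 9·(4/35) + 9·(4/35) = 113/35.
E[W | Z ∈ {0, 1, 3}] = (113/35) / (4/5) = 113/28.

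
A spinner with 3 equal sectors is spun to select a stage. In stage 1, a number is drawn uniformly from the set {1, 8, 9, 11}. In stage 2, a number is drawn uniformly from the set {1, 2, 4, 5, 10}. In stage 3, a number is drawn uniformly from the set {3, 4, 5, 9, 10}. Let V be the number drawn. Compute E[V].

119/20

E[V | stage 1] = (1+8+9+11)/4 = 29/4.
E[V | stage 2] = (1+2+4+5+10)/5 = 22/5.
E[V | stage 3] = (3+4+5+9+10)/5 = 31/5.
E[V] = (1/3)·(29/4) + (1/3)·(22/5) + (1/3)·(31/5) = 119/20.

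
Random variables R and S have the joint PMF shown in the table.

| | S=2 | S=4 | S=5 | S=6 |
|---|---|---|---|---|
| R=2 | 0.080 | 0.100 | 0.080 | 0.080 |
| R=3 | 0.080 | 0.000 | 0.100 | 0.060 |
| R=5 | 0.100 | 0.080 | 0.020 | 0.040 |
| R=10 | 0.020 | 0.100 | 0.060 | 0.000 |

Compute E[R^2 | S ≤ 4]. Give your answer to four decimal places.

P(S ≤ 4) = 0.560.
Summing R^2·P(R=x,S=y) over the conditioning event gives 17.940.
E[R^2 | S ≤ 4] = (17.940) / (0.560) = 32.0357.

32.0357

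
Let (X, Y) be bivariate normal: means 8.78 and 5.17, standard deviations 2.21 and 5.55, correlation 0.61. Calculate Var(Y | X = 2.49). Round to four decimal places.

19.3409

Var(Y | X=x) = (1 − ρ²)·σ_Y².
Var(Y | X=2.49) = (5.55)²·(1 − (0.61)²) = 30.8025·0.6279 = 19.3409.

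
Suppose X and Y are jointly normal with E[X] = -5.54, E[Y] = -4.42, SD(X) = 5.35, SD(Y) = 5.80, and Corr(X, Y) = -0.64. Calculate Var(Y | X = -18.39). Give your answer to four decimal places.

19.8611

Var(Y | X=x) = (1 − ρ²)·σ_Y².
Var(Y | X=-18.39) = (5.80)²·(1 − (-0.64)²) = 33.64·0.5904 = 19.8611.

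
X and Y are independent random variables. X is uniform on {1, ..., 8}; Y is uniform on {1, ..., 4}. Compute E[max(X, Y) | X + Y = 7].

19/4

Outcomes with X + Y = 7: (3,4), (4,3), (5,2), (6,1), each with probability 1/32.
E[max(X, Y) | X + Y = 7] = (4 + 4 + 5 + 6) / 4 = 19/4.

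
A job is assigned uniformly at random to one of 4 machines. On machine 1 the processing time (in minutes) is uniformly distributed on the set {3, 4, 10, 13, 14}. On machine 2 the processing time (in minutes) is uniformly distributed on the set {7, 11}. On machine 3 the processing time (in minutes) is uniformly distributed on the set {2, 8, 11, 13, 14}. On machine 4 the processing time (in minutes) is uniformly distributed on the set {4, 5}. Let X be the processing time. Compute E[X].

E[X | machine 1] = (3+4+10+13+14)/5 = 44/5.
E[X | machine 2] = (7+11)/2 = 9.
E[X | machine 3] = (2+8+11+13+14)/5 = 48/5.
E[X | machine 4] = (4+5)/2 = 9/2.
By the law of total expectation,
E[X] = (1/4)·(44/5) + (1/4)·(9) + (1/4)·(48/5) + (1/4)·(9/2) = 319/40.

319/40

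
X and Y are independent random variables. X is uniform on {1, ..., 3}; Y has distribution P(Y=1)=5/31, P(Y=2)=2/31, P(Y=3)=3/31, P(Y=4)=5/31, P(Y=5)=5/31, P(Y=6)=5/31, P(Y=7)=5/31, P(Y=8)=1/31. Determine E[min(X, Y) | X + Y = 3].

P(X + Y = 3) = 7/93.
Summing min(X,Y)·P(x,y) over outcomes with X + Y = 3 gives 7/93.
E[min(X, Y) | X + Y = 3] = (7/93) / (7/93) = 1.

1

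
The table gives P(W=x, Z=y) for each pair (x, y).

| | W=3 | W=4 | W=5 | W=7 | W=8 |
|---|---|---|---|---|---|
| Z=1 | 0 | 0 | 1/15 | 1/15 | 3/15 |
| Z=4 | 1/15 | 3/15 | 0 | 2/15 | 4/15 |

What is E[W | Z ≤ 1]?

36/5

P(Z ≤ 1) = 1/3.
Σ W·P over the event = 5·(1/15) + 7·(1/15) + 8·(3/15) = 12/5.
E[W | Z ≤ 1] = (12/5) / (1/3) = 36/5.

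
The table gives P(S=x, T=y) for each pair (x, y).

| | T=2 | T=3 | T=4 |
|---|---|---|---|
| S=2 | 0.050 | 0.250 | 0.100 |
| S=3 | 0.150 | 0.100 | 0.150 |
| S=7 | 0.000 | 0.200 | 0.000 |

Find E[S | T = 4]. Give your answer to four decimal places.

2.6000

P(T = 4) = 0.250.
Summing S·P(S=x,T=y) over the conditioning event gives 0.650.
E[S | T = 4] = (0.650) / (0.250) = 2.6000.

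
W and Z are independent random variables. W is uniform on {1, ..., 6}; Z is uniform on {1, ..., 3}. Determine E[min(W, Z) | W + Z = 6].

2

Outcomes with W + Z = 6: (3,3), (4,2), (5,1), each with probability 1/18.
E[min(W, Z) | W + Z = 6] = (3 + 2 + 1) / 3 = 2.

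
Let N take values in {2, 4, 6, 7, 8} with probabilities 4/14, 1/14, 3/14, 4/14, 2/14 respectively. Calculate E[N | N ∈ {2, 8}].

P(N ∈ {2, 8}) = 3/7.
Σ over the event: 2·2/7 + 8·1/7 = 12/7.
E[N | N ∈ {2, 8}] = (12/7) / (3/7) = 4.

4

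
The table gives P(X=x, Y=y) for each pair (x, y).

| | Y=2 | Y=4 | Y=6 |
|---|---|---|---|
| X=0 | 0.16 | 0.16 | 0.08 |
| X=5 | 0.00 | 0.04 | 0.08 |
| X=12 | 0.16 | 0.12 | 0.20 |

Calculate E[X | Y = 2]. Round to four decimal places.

6.0000

P(Y = 2) = 0.32.
Summing X·P(X=x,Y=y) over the conditioning event gives 1.92.
E[X | Y = 2] = (1.92) / (0.32) = 6.0000.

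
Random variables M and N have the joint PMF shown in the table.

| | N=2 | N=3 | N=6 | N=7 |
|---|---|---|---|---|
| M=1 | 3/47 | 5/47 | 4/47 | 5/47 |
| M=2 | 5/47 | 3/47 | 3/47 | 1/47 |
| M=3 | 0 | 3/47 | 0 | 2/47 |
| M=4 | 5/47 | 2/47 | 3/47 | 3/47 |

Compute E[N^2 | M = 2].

P(M = 2) = 12/47.
Σ N^2·P over the event = 4·(5/47) + 9·(3/47) + 36·(3/47) + 49·(1/47) = 204/47.
E[N^2 | M = 2] = (204/47) / (12/47) = 17.

17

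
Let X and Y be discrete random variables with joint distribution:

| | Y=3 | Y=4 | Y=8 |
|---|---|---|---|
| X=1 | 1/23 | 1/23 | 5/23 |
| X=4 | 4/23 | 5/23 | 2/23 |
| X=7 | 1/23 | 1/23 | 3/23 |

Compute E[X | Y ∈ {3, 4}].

4

P(Y ∈ {3, 4}) = 13/23.
Σ X·P over the event = 1·(1/23) + 1·(1/23) + 4·(4/23) + 4·(5/23) + 7·(1/23) + 7·(1/23) = 52/23.
E[X | Y ∈ {3, 4}] = (52/23) / (13/23) = 4.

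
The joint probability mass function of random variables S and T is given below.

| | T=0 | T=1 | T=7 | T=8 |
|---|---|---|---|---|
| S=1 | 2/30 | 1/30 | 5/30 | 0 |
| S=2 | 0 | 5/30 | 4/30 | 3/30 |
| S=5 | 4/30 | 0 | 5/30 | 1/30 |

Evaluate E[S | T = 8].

11/4

P(T = 8) = 2/15.
Σ S·P over the event = 2·(3/30) + 5·(1/30) = 11/30.
E[S | T = 8] = (11/30) / (2/15) = 11/4.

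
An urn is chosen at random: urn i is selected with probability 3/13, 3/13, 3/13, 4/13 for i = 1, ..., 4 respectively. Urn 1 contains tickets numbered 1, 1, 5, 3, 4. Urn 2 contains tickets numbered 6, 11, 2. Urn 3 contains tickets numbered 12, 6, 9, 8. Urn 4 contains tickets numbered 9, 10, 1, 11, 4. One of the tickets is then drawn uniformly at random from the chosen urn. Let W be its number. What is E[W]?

E[W | urn 1] = (1+1+5+3+4)/5 = 14/5.
E[W | urn 2] = (6+11+2)/3 = 19/3.
E[W | urn 3] = (12+6+9+8)/4 = 35/4.
E[W | urn 4] = (9+10+1+11+4)/5 = 7.
By the law of total expectation,
E[W] = (3/13)·(14/5) + (3/13)·(19/3) + (3/13)·(35/4) + (4/13)·(7) = 1633/260.

1633/260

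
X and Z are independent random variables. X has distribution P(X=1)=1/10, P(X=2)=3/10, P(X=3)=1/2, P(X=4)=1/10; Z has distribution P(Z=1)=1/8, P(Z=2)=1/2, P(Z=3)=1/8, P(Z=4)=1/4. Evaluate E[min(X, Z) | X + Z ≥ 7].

41/13

P(X + Z ≥ 7) = 13/80.
Summing min(X,Z)·P(x,y) over outcomes with X + Z ≥ 7 gives 41/80.
E[min(X, Z) | X + Z ≥ 7] = (41/80) / (13/80) = 41/13.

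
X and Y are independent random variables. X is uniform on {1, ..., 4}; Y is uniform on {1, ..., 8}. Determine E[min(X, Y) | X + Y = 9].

Outcomes with X + Y = 9: (1,8), (2,7), (3,6), (4,5), each with probability 1/32.
E[min(X, Y) | X + Y = 9] = (1 + 2 + 3 + 4) / 4 = 5/2.

5/2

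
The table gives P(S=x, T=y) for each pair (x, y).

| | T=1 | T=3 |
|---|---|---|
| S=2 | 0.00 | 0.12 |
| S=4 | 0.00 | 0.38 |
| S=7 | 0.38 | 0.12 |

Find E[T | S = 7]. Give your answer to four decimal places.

P(S = 7) = 0.50.
Σ T·P over the event = 1·(0.38) + 3·(0.12) = 0.74.
E[T | S = 7] = (0.74) / (0.50) = 1.4800.

1.4800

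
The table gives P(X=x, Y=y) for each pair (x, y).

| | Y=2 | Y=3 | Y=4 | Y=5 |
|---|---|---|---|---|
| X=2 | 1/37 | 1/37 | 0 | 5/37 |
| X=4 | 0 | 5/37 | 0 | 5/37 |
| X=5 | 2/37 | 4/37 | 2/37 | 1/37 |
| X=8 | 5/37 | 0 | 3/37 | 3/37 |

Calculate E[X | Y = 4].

P(Y = 4) = 5/37.
Σ X·P over the event = 5·(2/37) + 8·(3/37) = 34/37.
E[X | Y = 4] = (34/37) / (5/37) = 34/5.

34/5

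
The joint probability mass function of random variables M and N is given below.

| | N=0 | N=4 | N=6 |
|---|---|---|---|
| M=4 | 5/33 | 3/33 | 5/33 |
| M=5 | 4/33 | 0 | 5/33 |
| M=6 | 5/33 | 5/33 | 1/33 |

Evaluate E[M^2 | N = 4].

57/2

P(N = 4) = 8/33.
Σ M^2·P over the event = 16·(3/33) + 36·(5/33) = 76/11.
E[M^2 | N = 4] = (76/11) / (8/33) = 57/2.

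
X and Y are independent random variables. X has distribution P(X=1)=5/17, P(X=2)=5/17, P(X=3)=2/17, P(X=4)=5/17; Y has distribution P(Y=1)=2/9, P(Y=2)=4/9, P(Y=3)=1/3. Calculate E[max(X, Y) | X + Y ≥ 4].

P(X + Y ≥ 4) = 113/153.
Summing max(X,Y)·P(x,y) over outcomes with X + Y ≥ 4 gives 364/153.
E[max(X, Y) | X + Y ≥ 4] = (364/153) / (113/153) = 364/113.

364/113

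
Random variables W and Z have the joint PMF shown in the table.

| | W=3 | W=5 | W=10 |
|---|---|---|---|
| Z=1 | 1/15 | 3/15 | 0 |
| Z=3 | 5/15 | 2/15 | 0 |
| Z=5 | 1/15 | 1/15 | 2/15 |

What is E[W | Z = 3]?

P(Z = 3) = 7/15.
Σ W·P over the event = 3·(5/15) + 5·(2/15) = 5/3.
E[W | Z = 3] = (5/3) / (7/15) = 25/7.

25/7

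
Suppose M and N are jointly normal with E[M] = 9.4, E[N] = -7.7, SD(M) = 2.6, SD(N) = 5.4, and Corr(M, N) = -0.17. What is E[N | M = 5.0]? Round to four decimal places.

-6.1465

E[N | M=x] = μ_N + ρ(σ_N/σ_M)(x − μ_M) for jointly normal variables.
E[N | M=5.0] = -7.7 + (-0.17)·(5.4/2.6)·(5.0 − (9.4)) = -7.7 + (-0.353077)·(-4.4) = -6.1465.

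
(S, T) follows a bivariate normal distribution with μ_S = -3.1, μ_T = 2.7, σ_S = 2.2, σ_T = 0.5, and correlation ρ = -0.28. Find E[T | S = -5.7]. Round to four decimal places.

E[T | S=x] = μ_T + ρ(σ_T/σ_S)(x − μ_S) for jointly normal variables.
E[T | S=-5.7] = 2.7 + (-0.28)·(0.5/2.2)·(-5.7 − (-3.1)) = 2.7 + (-0.063636)·(-2.6) = 2.8655.

2.8655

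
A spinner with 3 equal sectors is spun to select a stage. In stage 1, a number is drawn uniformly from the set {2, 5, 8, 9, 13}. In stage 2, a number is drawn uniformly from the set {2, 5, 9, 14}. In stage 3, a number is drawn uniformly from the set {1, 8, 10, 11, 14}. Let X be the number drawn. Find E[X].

E[X | stage 1] = (2+5+8+9+13)/5 = 37/5.
E[X | stage 2] = (2+5+9+14)/4 = 15/2.
E[X | stage 3] = (1+8+10+11+14)/5 = 44/5.
E[X] = (1/3)·(37/5) + (1/3)·(15/2) + (1/3)·(44/5) = 79/10.

79/10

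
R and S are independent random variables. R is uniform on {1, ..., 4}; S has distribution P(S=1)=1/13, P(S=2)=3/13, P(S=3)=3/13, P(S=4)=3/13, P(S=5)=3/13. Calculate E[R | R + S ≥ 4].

124/47

P(R + S ≥ 4) = 47/52.
Summing R·P(x,y) over outcomes with R + S ≥ 4 gives 31/13.
E[R | R + S ≥ 4] = (31/13) / (47/52) = 124/47.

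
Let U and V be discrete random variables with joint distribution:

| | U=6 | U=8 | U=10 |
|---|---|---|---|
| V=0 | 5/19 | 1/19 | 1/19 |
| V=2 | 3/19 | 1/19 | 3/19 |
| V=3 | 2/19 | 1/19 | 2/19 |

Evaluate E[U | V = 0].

48/7

P(V = 0) = 7/19.
Σ U·P over the event = 6·(5/19) + 8·(1/19) + 10·(1/19) = 48/19.
E[U | V = 0] = (48/19) / (7/19) = 48/7.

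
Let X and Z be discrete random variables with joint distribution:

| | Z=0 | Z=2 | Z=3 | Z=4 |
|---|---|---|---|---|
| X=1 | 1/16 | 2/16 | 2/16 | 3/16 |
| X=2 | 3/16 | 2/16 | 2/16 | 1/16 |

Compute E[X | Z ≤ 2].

P(Z ≤ 2) = 1/2.
Σ X·P over the event = 1·(1/16) + 1·(2/16) + 2·(3/16) + 2·(2/16) = 13/16.
E[X | Z ≤ 2] = (13/16) / (1/2) = 13/8.

13/8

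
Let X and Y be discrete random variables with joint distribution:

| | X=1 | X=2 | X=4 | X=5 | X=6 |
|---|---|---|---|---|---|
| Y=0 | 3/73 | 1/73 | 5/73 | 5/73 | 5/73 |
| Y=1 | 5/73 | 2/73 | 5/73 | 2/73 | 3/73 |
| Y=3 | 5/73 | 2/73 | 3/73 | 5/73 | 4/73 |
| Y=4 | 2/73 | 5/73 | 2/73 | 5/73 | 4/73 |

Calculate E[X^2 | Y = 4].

P(Y = 4) = 18/73.
Σ X^2·P over the event = 1·(2/73) + 4·(5/73) + 16·(2/73) + 25·(5/73) + 36·(4/73) = 323/73.
E[X^2 | Y = 4] = (323/73) / (18/73) = 323/18.

323/18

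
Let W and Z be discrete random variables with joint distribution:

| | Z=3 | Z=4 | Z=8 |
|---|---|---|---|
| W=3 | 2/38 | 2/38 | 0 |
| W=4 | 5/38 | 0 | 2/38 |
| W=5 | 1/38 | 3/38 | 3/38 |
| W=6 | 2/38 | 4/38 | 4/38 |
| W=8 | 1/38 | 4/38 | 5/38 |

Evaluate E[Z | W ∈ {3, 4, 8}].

104/21

P(W ∈ {3, 4, 8}) = 21/38.
Summing Z·P(W=x,Z=y) over the conditioning event gives 52/19.
E[Z | W ∈ {3, 4, 8}] = (52/19) / (21/38) = 104/21.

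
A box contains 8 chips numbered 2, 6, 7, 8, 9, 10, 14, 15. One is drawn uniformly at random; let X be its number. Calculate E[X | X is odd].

31/3

P(X is odd) = 3/8.
Σ over the event: 7·1/8 + 9·1/8 + 15·1/8 = 31/8.
E[X | X is odd] = (31/8) / (3/8) = 31/3.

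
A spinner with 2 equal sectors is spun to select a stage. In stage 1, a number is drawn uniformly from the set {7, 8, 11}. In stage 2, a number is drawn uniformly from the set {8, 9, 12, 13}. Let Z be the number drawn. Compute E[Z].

E[Z | stage 1] = (7+8+11)/3 = 26/3.
E[Z | stage 2] = (8+9+12+13)/4 = 21/2.
E[Z] = (1/2)·(26/3) + (1/2)·(21/2) = 115/12.

115/12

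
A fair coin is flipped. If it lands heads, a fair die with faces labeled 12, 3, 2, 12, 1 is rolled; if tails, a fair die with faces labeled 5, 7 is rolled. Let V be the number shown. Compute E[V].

6

E[V | heads] = (12+3+2+12+1)/5 = 6.
E[V | tails] = (5+7)/2 = 6.
E[V] = (1/2)·(6) + (1/2)·(6) = 6.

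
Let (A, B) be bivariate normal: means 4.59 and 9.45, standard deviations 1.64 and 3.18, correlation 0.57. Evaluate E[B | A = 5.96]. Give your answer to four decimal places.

E[B | A=x] = μ_B + ρ(σ_B/σ_A)(x − μ_A) for jointly normal variables.
E[B | A=5.96] = 9.45 + (0.57)·(3.18/1.64)·(5.96 − (4.59)) = 9.45 + (1.10524)·(1.37) = 10.9642.

10.9642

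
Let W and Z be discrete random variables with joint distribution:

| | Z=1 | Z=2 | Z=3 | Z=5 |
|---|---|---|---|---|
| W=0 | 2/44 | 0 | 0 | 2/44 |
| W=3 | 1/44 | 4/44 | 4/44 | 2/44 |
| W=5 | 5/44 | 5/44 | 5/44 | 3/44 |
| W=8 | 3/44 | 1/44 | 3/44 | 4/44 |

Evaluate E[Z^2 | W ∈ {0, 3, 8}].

289/26

P(W ∈ {0, 3, 8}) = 13/22.
Summing Z^2·P(W=x,Z=y) over the conditioning event gives 289/44.
E[Z^2 | W ∈ {0, 3, 8}] = (289/44) / (13/22) = 289/26.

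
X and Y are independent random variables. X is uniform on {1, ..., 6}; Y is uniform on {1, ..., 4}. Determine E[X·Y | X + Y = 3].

2

Outcomes with X + Y = 3: (1,2), (2,1), each with probability 1/24.
E[X·Y | X + Y = 3] = (2 + 2) / 2 = 2.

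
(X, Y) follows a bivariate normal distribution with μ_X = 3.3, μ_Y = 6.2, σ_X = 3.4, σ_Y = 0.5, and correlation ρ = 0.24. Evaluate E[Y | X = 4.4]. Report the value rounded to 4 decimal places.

E[Y | X=x] = μ_Y + ρ(σ_Y/σ_X)(x − μ_X) for jointly normal variables.
E[Y | X=4.4] = 6.2 + (0.24)·(0.5/3.4)·(4.4 − (3.3)) = 6.2 + (0.035294)·(1.1) = 6.2388.

6.2388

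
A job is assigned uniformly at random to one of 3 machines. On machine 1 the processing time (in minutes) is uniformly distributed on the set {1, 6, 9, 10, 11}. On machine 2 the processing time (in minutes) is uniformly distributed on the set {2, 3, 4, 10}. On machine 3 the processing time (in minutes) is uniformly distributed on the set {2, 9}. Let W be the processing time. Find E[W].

353/60

E[W | machine 1] = (1+6+9+10+11)/5 = 37/5.
E[W | machine 2] = (2+3+4+10)/4 = 19/4.
E[W | machine 3] = (2+9)/2 = 11/2.
By the law of total expectation,
E[W] = (1/3)·(37/5) + (1/3)·(19/4) + (1/3)·(11/2) = 353/60.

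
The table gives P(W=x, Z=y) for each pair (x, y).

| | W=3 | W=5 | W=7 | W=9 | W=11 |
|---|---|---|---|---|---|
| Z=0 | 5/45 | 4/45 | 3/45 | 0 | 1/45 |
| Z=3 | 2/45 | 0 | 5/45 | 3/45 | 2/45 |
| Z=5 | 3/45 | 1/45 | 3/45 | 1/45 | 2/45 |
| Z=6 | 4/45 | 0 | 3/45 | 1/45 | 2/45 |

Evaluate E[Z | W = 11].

4

P(W = 11) = 7/45.
Summing Z·P(W=x,Z=y) over the conditioning event gives 28/45.
E[Z | W = 11] = (28/45) / (7/45) = 4.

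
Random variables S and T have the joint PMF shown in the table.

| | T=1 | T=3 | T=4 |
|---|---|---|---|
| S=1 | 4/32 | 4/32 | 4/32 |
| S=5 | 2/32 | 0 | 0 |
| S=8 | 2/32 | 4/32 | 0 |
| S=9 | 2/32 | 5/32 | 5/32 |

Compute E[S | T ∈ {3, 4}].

65/11

P(T ∈ {3, 4}) = 11/16.
Σ S·P over the event = 1·(4/32) + 1·(4/32) + 8·(4/32) + 9·(5/32) + 9·(5/32) = 65/16.
E[S | T ∈ {3, 4}] = (65/16) / (11/16) = 65/11.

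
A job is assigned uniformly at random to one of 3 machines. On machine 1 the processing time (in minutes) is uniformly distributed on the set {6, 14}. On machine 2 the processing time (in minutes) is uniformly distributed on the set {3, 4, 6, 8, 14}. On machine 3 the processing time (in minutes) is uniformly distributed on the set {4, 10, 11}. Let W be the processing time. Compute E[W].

E[W | machine 1] = (6+14)/2 = 10.
E[W | machine 2] = (3+4+6+8+14)/5 = 7.
E[W | machine 3] = (4+10+11)/3 = 25/3.
By the law of total expectation,
E[W] = (1/3)·(10) + (1/3)·(7) + (1/3)·(25/3) = 76/9.

76/9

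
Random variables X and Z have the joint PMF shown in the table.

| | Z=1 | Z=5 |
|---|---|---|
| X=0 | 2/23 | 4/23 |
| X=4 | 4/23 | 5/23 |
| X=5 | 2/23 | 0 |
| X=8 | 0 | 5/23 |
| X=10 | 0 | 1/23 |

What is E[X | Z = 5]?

14/3

P(Z = 5) = 15/23.
Σ X·P over the event = 0·(4/23) + 4·(5/23) + 8·(5/23) + 10·(1/23) = 70/23.
E[X | Z = 5] = (70/23) / (15/23) = 14/3.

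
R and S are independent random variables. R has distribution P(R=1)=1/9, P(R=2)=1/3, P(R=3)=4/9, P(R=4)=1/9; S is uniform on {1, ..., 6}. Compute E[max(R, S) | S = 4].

P(S = 4) = 1/6.
Summing max(R,S)·P(x,y) over outcomes with S = 4 gives 2/3.
E[max(R, S) | S = 4] = (2/3) / (1/6) = 4.

4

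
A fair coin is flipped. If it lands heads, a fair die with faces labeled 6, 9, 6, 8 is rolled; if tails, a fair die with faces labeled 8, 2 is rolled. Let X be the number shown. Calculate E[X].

49/8

E[X | heads] = (6+9+6+8)/4 = 29/4.
E[X | tails] = (8+2)/2 = 5.
By the law of total expectation,
E[X] = (1/2)·(29/4) + (1/2)·(5) = 49/8.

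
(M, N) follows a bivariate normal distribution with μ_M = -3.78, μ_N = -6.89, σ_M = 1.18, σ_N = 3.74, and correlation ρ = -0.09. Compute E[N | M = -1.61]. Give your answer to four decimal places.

-7.5090

The regression of N on M has slope ρ·σ_N/σ_M and passes through (μ_M, μ_N).
E[N | M=-1.61] = -6.89 + (-0.09)·(3.74/1.18)·(-1.61 − (-3.78)) = -6.89 + (-0.28525)·(2.17) = -7.5090.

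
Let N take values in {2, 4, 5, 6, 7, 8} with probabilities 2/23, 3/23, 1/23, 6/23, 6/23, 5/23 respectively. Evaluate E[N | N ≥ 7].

P(N ≥ 7) = 11/23.
Σ over the event: 7·6/23 + 8·5/23 = 82/23.
E[N | N ≥ 7] = (82/23) / (11/23) = 82/11.

82/11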